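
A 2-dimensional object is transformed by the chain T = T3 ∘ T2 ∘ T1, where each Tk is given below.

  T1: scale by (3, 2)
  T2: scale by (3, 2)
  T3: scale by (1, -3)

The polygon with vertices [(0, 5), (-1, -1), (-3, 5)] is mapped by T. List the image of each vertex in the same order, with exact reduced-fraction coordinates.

image vertices: (0, -60), (-9, 12), (-27, -60)

T1 scale by (3, 2): (0, 5) → (0, 10); (-1, -1) → (-3, -2); (-3, 5) → (-9, 10)
T2 scale by (3, 2): (0, 10) → (0, 20); (-3, -2) → (-9, -4); (-9, 10) → (-27, 20)
T3 scale by (1, -3): (0, 20) → (0, -60); (-9, -4) → (-9, 12); (-27, 20) → (-27, -60)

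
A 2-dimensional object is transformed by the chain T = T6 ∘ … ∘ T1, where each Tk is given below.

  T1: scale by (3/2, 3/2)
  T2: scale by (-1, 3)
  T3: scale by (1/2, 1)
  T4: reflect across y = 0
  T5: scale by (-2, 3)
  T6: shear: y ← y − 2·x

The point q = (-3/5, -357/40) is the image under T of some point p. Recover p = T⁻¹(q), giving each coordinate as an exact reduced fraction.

T1 = [3/2 0 0; 0 3/2 0; 0 0 1]
T2·T1 = [-3/2 0 0; 0 9/2 0; 0 0 1]
T3·…·T1 = [-3/4 0 0; 0 9/2 0; 0 0 1]
T4·…·T1 = [-3/4 0 0; 0 -9/2 0; 0 0 1]
T5·…·T1 = [3/2 0 0; 0 -27/2 0; 0 0 1]
T6·…·T1 = [3/2 0 0; -3 -27/2 0; 0 0 1]
det M = -81/4; M⁻¹ = [2/3 0 0; -4/27 -2/27 0; 0 0 1]
M⁻¹ · (-3/5, -357/40)ᵀ = (-2/5, 3/4)ᵀ

p = (-2/5, 3/4)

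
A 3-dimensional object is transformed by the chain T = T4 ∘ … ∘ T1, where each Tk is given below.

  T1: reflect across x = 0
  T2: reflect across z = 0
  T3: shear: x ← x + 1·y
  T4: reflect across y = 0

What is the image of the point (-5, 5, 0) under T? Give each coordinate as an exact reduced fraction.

T(p) = (10, -5, 0)

T1 reflect across x = 0: (-5, 5, 0) → (5, 5, 0)
T2 reflect across z = 0: (5, 5, 0) → (5, 5, 0)
T3 shear: x ← x + 1·y: (5, 5, 0) → (10, 5, 0)
T4 reflect across y = 0: (10, 5, 0) → (10, -5, 0)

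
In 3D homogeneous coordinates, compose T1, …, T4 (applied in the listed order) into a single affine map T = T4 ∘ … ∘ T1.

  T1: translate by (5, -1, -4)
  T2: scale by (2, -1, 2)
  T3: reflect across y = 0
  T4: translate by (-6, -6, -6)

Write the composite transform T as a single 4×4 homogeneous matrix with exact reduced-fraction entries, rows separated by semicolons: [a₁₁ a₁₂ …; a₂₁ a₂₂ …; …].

T1 = [1 0 0 5; 0 1 0 -1; 0 0 1 -4; 0 0 0 1]
T2·T1 = [2 0 0 10; 0 -1 0 1; 0 0 2 -8; 0 0 0 1]
T3·…·T1 = [2 0 0 10; 0 1 0 -1; 0 0 2 -8; 0 0 0 1]
T4·…·T1 = [2 0 0 4; 0 1 0 -7; 0 0 2 -14; 0 0 0 1]

T = [2 0 0 4; 0 1 0 -7; 0 0 2 -14; 0 0 0 1]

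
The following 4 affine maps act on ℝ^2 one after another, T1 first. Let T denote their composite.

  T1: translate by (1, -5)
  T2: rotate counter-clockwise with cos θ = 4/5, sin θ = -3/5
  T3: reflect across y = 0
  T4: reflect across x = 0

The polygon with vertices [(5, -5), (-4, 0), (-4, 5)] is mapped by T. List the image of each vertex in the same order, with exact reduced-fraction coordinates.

image vertices: (6/5, 58/5), (27/5, 11/5), (12/5, -9/5)

T1 translate by (1, -5): (5, -5) → (6, -10); (-4, 0) → (-3, -5); (-4, 5) → (-3, 0)
T2 rotate counter-clockwise with cos θ = 4/5, sin θ = -3/5: (6, -10) → (-6/5, -58/5); (-3, -5) → (-27/5, -11/5); (-3, 0) → (-12/5, 9/5)
T3 reflect across y = 0: (-6/5, -58/5) → (-6/5, 58/5); (-27/5, -11/5) → (-27/5, 11/5); (-12/5, 9/5) → (-12/5, -9/5)
T4 reflect across x = 0: (-6/5, 58/5) → (6/5, 58/5); (-27/5, 11/5) → (27/5, 11/5); (-12/5, -9/5) → (12/5, -9/5)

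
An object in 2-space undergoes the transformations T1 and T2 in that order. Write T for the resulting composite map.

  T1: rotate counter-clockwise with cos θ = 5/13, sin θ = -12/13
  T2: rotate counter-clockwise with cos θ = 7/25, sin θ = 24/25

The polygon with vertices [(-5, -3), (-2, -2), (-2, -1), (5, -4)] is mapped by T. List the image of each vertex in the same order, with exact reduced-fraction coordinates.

T1 rotate counter-clockwise with cos θ = 5/13, sin θ = -12/13: (-5, -3) → (-61/13, 45/13); (-2, -2) → (-34/13, 14/13); (-2, -1) → (-22/13, 19/13); (5, -4) → (-23/13, -80/13)
T2 rotate counter-clockwise with cos θ = 7/25, sin θ = 24/25: (-61/13, 45/13) → (-1507/325, -1149/325); (-34/13, 14/13) → (-574/325, -718/325); (-22/13, 19/13) → (-122/65, -79/65); (-23/13, -80/13) → (1759/325, -1112/325)

image vertices: (-1507/325, -1149/325), (-574/325, -718/325), (-122/65, -79/65), (1759/325, -1112/325)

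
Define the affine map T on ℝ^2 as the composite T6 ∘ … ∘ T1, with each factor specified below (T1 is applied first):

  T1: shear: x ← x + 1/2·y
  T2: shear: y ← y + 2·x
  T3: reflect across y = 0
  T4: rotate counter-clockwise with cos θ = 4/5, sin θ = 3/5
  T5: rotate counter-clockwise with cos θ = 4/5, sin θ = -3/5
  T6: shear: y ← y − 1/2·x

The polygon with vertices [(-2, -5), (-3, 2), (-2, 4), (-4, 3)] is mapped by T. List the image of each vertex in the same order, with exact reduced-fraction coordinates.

image vertices: (-9/2, 65/4), (-2, 3), (0, -4), (-5/2, 13/4)

T1 shear: x ← x + 1/2·y: (-2, -5) → (-9/2, -5); (-3, 2) → (-2, 2); (-2, 4) → (0, 4); (-4, 3) → (-5/2, 3)
T2 shear: y ← y + 2·x: (-9/2, -5) → (-9/2, -14); (-2, 2) → (-2, -2); (0, 4) → (0, 4); (-5/2, 3) → (-5/2, -2)
T3 reflect across y = 0: (-9/2, -14) → (-9/2, 14); (-2, -2) → (-2, 2); (0, 4) → (0, -4); (-5/2, -2) → (-5/2, 2)
T4 rotate counter-clockwise with cos θ = 4/5, sin θ = 3/5: (-9/2, 14) → (-12, 17/2); (-2, 2) → (-14/5, 2/5); (0, -4) → (12/5, -16/5); (-5/2, 2) → (-16/5, 1/10)
T5 rotate counter-clockwise with cos θ = 4/5, sin θ = -3/5: (-12, 17/2) → (-9/2, 14); (-14/5, 2/5) → (-2, 2); (12/5, -16/5) → (0, -4); (-16/5, 1/10) → (-5/2, 2)
T6 shear: y ← y − 1/2·x: (-9/2, 14) → (-9/2, 65/4); (-2, 2) → (-2, 3); (0, -4) → (0, -4); (-5/2, 2) → (-5/2, 13/4)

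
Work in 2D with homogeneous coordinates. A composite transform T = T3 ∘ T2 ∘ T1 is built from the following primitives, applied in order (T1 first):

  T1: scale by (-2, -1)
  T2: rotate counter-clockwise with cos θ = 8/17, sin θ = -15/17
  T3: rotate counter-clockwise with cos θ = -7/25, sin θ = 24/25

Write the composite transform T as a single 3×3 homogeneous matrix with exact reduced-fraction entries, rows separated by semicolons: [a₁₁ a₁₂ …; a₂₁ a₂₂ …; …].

T = [-608/425 297/425 0; -594/425 -304/425 0; 0 0 1]

T1 = [-2 0 0; 0 -1 0; 0 0 1]
T2·T1 = [-16/17 -15/17 0; 30/17 -8/17 0; 0 0 1]
T3·…·T1 = [-608/425 297/425 0; -594/425 -304/425 0; 0 0 1]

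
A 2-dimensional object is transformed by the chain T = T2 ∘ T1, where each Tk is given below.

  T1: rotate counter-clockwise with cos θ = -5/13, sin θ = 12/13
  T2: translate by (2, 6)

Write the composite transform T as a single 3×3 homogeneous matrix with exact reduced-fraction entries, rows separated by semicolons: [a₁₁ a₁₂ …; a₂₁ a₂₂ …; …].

T = [-5/13 -12/13 2; 12/13 -5/13 6; 0 0 1]

T1 = [-5/13 -12/13 0; 12/13 -5/13 0; 0 0 1]
T2·T1 = [-5/13 -12/13 2; 12/13 -5/13 6; 0 0 1]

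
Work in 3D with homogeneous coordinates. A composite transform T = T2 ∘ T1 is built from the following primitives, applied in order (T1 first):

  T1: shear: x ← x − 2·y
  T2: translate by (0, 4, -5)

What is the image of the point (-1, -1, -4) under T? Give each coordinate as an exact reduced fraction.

T(p) = (1, 3, -9)

T1 shear: x ← x − 2·y: (-1, -1, -4) → (1, -1, -4)
T2 translate by (0, 4, -5): (1, -1, -4) → (1, 3, -9)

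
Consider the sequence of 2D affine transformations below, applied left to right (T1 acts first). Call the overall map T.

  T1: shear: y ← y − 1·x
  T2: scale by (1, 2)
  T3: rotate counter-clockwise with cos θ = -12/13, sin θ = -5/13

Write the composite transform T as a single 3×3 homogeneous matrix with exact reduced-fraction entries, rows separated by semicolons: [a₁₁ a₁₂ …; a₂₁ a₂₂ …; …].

T1 = [1 0 0; -1 1 0; 0 0 1]
T2·T1 = [1 0 0; -2 2 0; 0 0 1]
T3·…·T1 = [-22/13 10/13 0; 19/13 -24/13 0; 0 0 1]

T = [-22/13 10/13 0; 19/13 -24/13 0; 0 0 1]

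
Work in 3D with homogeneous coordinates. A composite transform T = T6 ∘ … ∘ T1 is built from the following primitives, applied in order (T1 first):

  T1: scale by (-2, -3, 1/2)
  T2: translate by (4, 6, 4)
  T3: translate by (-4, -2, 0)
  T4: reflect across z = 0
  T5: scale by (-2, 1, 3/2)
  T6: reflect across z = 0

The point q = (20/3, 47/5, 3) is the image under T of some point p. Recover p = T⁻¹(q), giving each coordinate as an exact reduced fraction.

T1 = [-2 0 0 0; 0 -3 0 0; 0 0 1/2 0; 0 0 0 1]
T2·T1 = [-2 0 0 4; 0 -3 0 6; 0 0 1/2 4; 0 0 0 1]
T3·…·T1 = [-2 0 0 0; 0 -3 0 4; 0 0 1/2 4; 0 0 0 1]
T4·…·T1 = [-2 0 0 0; 0 -3 0 4; 0 0 -1/2 -4; 0 0 0 1]
T5·…·T1 = [4 0 0 0; 0 -3 0 4; 0 0 -3/4 -6; 0 0 0 1]
T6·…·T1 = [4 0 0 0; 0 -3 0 4; 0 0 3/4 6; 0 0 0 1]
det M = -9; M⁻¹ = [1/4 0 0 0; 0 -1/3 0 4/3; 0 0 4/3 -8; 0 0 0 1]
M⁻¹ · (20/3, 47/5, 3)ᵀ = (5/3, -9/5, -4)ᵀ

p = (5/3, -9/5, -4)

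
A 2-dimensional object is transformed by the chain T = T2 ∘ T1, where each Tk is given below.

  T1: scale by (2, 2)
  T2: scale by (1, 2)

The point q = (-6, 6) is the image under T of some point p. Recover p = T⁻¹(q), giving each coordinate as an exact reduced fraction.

p = (-3, 3/2)

T1 = [2 0 0; 0 2 0; 0 0 1]
T2·T1 = [2 0 0; 0 4 0; 0 0 1]
det M = 8; M⁻¹ = [1/2 0 0; 0 1/4 0; 0 0 1]
M⁻¹ · (-6, 6)ᵀ = (-3, 3/2)ᵀ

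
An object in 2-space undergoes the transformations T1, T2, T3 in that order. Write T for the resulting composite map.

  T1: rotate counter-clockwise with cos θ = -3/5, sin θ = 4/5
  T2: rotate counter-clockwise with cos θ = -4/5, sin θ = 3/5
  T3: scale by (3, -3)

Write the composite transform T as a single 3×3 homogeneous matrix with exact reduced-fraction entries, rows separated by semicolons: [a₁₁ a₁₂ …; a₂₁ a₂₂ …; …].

T = [0 3 0; 3 0 0; 0 0 1]

T1 = [-3/5 -4/5 0; 4/5 -3/5 0; 0 0 1]
T2·T1 = [0 1 0; -1 0 0; 0 0 1]
T3·…·T1 = [0 3 0; 3 0 0; 0 0 1]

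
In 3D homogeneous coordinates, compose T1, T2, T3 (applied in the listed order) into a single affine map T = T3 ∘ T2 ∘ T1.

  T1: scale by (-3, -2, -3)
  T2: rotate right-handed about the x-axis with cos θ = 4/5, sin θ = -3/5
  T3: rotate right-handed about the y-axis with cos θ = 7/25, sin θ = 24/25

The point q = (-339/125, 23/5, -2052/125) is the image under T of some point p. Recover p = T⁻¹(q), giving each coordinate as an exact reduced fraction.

p = (-5, -4, 1)

T1 = [-3 0 0 0; 0 -2 0 0; 0 0 -3 0; 0 0 0 1]
T2·T1 = [-3 0 0 0; 0 -8/5 -9/5 0; 0 6/5 -12/5 0; 0 0 0 1]
T3·…·T1 = [-21/25 144/125 -288/125 0; 0 -8/5 -9/5 0; 72/25 42/125 -84/125 0; 0 0 0 1]
det M = -18; M⁻¹ = [-7/75 0 8/25 0; 36/125 -2/5 21/250 0; -32/125 -1/5 -28/375 0; 0 0 0 1]
M⁻¹ · (-339/125, 23/5, -2052/125)ᵀ = (-5, -4, 1)ᵀ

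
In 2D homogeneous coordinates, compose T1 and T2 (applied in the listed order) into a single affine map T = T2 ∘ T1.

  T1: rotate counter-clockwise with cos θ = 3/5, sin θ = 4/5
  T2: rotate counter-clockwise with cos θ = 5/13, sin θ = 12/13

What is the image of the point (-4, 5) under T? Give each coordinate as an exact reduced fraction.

T1 rotate counter-clockwise with cos θ = 3/5, sin θ = 4/5: (-4, 5) → (-32/5, -1/5)
T2 rotate counter-clockwise with cos θ = 5/13, sin θ = 12/13: (-32/5, -1/5) → (-148/65, -389/65)

T(p) = (-148/65, -389/65)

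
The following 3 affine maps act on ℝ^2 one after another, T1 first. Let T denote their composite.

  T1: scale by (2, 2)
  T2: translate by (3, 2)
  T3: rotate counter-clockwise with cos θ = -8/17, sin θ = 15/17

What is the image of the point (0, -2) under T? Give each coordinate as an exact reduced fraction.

T(p) = (6/17, 61/17)

T1 scale by (2, 2): (0, -2) → (0, -4)
T2 translate by (3, 2): (0, -4) → (3, -2)
T3 rotate counter-clockwise with cos θ = -8/17, sin θ = 15/17: (3, -2) → (6/17, 61/17)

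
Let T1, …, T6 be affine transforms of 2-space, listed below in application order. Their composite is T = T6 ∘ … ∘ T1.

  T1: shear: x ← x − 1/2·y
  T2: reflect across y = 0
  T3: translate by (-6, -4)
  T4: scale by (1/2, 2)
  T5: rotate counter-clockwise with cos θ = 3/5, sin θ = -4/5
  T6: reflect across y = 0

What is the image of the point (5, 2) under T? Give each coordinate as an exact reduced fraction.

T(p) = (-51/5, 32/5)

T1 shear: x ← x − 1/2·y: (5, 2) → (4, 2)
T2 reflect across y = 0: (4, 2) → (4, -2)
T3 translate by (-6, -4): (4, -2) → (-2, -6)
T4 scale by (1/2, 2): (-2, -6) → (-1, -12)
T5 rotate counter-clockwise with cos θ = 3/5, sin θ = -4/5: (-1, -12) → (-51/5, -32/5)
T6 reflect across y = 0: (-51/5, -32/5) → (-51/5, 32/5)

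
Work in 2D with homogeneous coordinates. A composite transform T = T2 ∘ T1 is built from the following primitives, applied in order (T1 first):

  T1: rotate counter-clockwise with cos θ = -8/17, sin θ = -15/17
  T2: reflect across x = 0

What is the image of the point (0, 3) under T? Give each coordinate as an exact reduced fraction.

T(p) = (-45/17, -24/17)

T1 rotate counter-clockwise with cos θ = -8/17, sin θ = -15/17: (0, 3) → (45/17, -24/17)
T2 reflect across x = 0: (45/17, -24/17) → (-45/17, -24/17)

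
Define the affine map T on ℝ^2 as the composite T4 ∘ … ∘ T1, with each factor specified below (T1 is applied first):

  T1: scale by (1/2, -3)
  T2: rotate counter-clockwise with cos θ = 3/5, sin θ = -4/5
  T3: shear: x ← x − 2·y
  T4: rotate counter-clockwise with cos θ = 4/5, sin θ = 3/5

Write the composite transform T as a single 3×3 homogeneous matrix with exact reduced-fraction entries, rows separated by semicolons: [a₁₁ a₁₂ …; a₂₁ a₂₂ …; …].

T1 = [1/2 0 0; 0 -3 0; 0 0 1]
T2·T1 = [3/10 -12/5 0; -2/5 -9/5 0; 0 0 1]
T3·…·T1 = [11/10 6/5 0; -2/5 -9/5 0; 0 0 1]
T4·…·T1 = [28/25 51/25 0; 17/50 -18/25 0; 0 0 1]

T = [28/25 51/25 0; 17/50 -18/25 0; 0 0 1]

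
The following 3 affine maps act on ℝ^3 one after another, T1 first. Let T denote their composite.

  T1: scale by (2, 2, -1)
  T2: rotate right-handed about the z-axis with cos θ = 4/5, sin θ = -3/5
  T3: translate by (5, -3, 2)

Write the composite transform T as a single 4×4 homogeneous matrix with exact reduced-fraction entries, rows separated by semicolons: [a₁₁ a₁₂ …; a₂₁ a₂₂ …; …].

T1 = [2 0 0 0; 0 2 0 0; 0 0 -1 0; 0 0 0 1]
T2·T1 = [8/5 6/5 0 0; -6/5 8/5 0 0; 0 0 -1 0; 0 0 0 1]
T3·…·T1 = [8/5 6/5 0 5; -6/5 8/5 0 -3; 0 0 -1 2; 0 0 0 1]

T = [8/5 6/5 0 5; -6/5 8/5 0 -3; 0 0 -1 2; 0 0 0 1]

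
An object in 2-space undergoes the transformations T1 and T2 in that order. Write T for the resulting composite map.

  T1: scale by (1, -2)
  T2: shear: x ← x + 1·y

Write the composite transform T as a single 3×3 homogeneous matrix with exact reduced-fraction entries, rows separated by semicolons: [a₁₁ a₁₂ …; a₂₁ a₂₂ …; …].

T1 = [1 0 0; 0 -2 0; 0 0 1]
T2·T1 = [1 -2 0; 0 -2 0; 0 0 1]

T = [1 -2 0; 0 -2 0; 0 0 1]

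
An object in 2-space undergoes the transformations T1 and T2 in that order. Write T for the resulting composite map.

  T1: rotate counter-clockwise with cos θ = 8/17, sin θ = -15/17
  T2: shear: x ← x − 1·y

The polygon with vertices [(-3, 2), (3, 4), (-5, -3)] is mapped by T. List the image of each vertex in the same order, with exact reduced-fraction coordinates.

image vertices: (-55/17, 61/17), (97/17, -13/17), (-8, 3)

T1 rotate counter-clockwise with cos θ = 8/17, sin θ = -15/17: (-3, 2) → (6/17, 61/17); (3, 4) → (84/17, -13/17); (-5, -3) → (-5, 3)
T2 shear: x ← x − 1·y: (6/17, 61/17) → (-55/17, 61/17); (84/17, -13/17) → (97/17, -13/17); (-5, 3) → (-8, 3)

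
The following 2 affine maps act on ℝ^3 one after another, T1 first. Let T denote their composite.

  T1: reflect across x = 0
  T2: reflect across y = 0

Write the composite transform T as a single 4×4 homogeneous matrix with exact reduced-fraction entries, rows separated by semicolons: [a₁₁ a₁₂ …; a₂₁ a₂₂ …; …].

T = [-1 0 0 0; 0 -1 0 0; 0 0 1 0; 0 0 0 1]

T1 = [-1 0 0 0; 0 1 0 0; 0 0 1 0; 0 0 0 1]
T2·T1 = [-1 0 0 0; 0 -1 0 0; 0 0 1 0; 0 0 0 1]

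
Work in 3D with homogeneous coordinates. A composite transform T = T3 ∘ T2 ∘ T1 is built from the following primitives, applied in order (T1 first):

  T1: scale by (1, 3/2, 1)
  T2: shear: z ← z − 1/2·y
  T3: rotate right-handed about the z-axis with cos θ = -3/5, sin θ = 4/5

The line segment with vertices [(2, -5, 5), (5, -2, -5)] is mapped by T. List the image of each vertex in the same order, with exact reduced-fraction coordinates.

T1 scale by (1, 3/2, 1): (2, -5, 5) → (2, -15/2, 5); (5, -2, -5) → (5, -3, -5)
T2 shear: z ← z − 1/2·y: (2, -15/2, 5) → (2, -15/2, 35/4); (5, -3, -5) → (5, -3, -7/2)
T3 rotate right-handed about the z-axis with cos θ = -3/5, sin θ = 4/5: (2, -15/2, 35/4) → (24/5, 61/10, 35/4); (5, -3, -7/2) → (-3/5, 29/5, -7/2)

image vertices: (24/5, 61/10, 35/4), (-3/5, 29/5, -7/2)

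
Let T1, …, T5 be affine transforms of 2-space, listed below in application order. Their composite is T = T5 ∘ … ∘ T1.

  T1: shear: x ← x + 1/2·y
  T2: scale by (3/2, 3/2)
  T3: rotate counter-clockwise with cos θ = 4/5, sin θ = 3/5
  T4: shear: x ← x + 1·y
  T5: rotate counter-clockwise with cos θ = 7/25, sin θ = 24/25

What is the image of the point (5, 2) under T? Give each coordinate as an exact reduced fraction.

T1 shear: x ← x + 1/2·y: (5, 2) → (6, 2)
T2 scale by (3/2, 3/2): (6, 2) → (9, 3)
T3 rotate counter-clockwise with cos θ = 4/5, sin θ = 3/5: (9, 3) → (27/5, 39/5)
T4 shear: x ← x + 1·y: (27/5, 39/5) → (66/5, 39/5)
T5 rotate counter-clockwise with cos θ = 7/25, sin θ = 24/25: (66/5, 39/5) → (-474/125, 1857/125)

T(p) = (-474/125, 1857/125)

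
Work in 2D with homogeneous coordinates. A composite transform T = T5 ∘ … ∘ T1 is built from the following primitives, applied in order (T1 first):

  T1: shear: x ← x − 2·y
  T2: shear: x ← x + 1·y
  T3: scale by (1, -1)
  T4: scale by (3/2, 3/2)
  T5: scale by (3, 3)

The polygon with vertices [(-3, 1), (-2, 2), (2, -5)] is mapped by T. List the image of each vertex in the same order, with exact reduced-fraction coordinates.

T1 shear: x ← x − 2·y: (-3, 1) → (-5, 1); (-2, 2) → (-6, 2); (2, -5) → (12, -5)
T2 shear: x ← x + 1·y: (-5, 1) → (-4, 1); (-6, 2) → (-4, 2); (12, -5) → (7, -5)
T3 scale by (1, -1): (-4, 1) → (-4, -1); (-4, 2) → (-4, -2); (7, -5) → (7, 5)
T4 scale by (3/2, 3/2): (-4, -1) → (-6, -3/2); (-4, -2) → (-6, -3); (7, 5) → (21/2, 15/2)
T5 scale by (3, 3): (-6, -3/2) → (-18, -9/2); (-6, -3) → (-18, -9); (21/2, 15/2) → (63/2, 45/2)

image vertices: (-18, -9/2), (-18, -9), (63/2, 45/2)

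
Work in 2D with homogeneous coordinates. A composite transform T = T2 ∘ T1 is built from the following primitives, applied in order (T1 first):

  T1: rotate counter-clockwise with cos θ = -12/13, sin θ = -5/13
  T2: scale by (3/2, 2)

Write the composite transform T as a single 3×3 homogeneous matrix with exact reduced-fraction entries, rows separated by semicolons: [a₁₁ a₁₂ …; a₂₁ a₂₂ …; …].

T = [-18/13 15/26 0; -10/13 -24/13 0; 0 0 1]

T1 = [-12/13 5/13 0; -5/13 -12/13 0; 0 0 1]
T2·T1 = [-18/13 15/26 0; -10/13 -24/13 0; 0 0 1]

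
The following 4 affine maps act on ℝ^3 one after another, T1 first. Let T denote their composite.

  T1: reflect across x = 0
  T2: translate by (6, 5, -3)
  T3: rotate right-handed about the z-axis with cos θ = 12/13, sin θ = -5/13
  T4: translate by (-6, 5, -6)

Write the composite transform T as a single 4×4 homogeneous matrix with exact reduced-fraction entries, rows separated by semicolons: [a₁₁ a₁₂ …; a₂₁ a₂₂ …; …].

T = [-12/13 5/13 0 19/13; 5/13 12/13 0 95/13; 0 0 1 -9; 0 0 0 1]

T1 = [-1 0 0 0; 0 1 0 0; 0 0 1 0; 0 0 0 1]
T2·T1 = [-1 0 0 6; 0 1 0 5; 0 0 1 -3; 0 0 0 1]
T3·…·T1 = [-12/13 5/13 0 97/13; 5/13 12/13 0 30/13; 0 0 1 -3; 0 0 0 1]
T4·…·T1 = [-12/13 5/13 0 19/13; 5/13 12/13 0 95/13; 0 0 1 -9; 0 0 0 1]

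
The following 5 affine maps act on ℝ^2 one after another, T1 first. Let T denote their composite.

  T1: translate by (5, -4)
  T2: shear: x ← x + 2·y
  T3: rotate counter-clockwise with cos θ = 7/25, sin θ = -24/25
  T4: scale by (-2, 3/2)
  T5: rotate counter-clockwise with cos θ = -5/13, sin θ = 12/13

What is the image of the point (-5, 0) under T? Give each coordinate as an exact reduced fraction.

T1 translate by (5, -4): (-5, 0) → (0, -4)
T2 shear: x ← x + 2·y: (0, -4) → (-8, -4)
T3 rotate counter-clockwise with cos θ = 7/25, sin θ = -24/25: (-8, -4) → (-152/25, 164/25)
T4 scale by (-2, 3/2): (-152/25, 164/25) → (304/25, 246/25)
T5 rotate counter-clockwise with cos θ = -5/13, sin θ = 12/13: (304/25, 246/25) → (-344/25, 186/25)

T(p) = (-344/25, 186/25)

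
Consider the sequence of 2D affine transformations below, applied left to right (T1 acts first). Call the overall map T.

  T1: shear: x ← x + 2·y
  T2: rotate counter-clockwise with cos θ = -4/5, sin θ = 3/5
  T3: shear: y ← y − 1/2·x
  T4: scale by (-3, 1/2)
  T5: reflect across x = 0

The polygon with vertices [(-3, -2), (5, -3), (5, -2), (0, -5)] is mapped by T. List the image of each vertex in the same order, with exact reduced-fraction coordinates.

image vertices: (102/5, -3), (39/5, 1/4), (6/5, 1), (33, -15/4)

T1 shear: x ← x + 2·y: (-3, -2) → (-7, -2); (5, -3) → (-1, -3); (5, -2) → (1, -2); (0, -5) → (-10, -5)
T2 rotate counter-clockwise with cos θ = -4/5, sin θ = 3/5: (-7, -2) → (34/5, -13/5); (-1, -3) → (13/5, 9/5); (1, -2) → (2/5, 11/5); (-10, -5) → (11, -2)
T3 shear: y ← y − 1/2·x: (34/5, -13/5) → (34/5, -6); (13/5, 9/5) → (13/5, 1/2); (2/5, 11/5) → (2/5, 2); (11, -2) → (11, -15/2)
T4 scale by (-3, 1/2): (34/5, -6) → (-102/5, -3); (13/5, 1/2) → (-39/5, 1/4); (2/5, 2) → (-6/5, 1); (11, -15/2) → (-33, -15/4)
T5 reflect across x = 0: (-102/5, -3) → (102/5, -3); (-39/5, 1/4) → (39/5, 1/4); (-6/5, 1) → (6/5, 1); (-33, -15/4) → (33, -15/4)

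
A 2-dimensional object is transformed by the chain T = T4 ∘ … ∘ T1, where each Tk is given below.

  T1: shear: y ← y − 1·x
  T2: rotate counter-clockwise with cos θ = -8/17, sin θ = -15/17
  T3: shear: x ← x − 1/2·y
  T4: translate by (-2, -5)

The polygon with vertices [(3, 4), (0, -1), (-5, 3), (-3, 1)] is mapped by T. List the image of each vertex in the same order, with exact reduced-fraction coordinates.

image vertices: (-33/34, -138/17), (-53/17, -77/17), (241/34, -74/17), (87/34, -72/17)

T1 shear: y ← y − 1·x: (3, 4) → (3, 1); (0, -1) → (0, -1); (-5, 3) → (-5, 8); (-3, 1) → (-3, 4)
T2 rotate counter-clockwise with cos θ = -8/17, sin θ = -15/17: (3, 1) → (-9/17, -53/17); (0, -1) → (-15/17, 8/17); (-5, 8) → (160/17, 11/17); (-3, 4) → (84/17, 13/17)
T3 shear: x ← x − 1/2·y: (-9/17, -53/17) → (35/34, -53/17); (-15/17, 8/17) → (-19/17, 8/17); (160/17, 11/17) → (309/34, 11/17); (84/17, 13/17) → (155/34, 13/17)
T4 translate by (-2, -5): (35/34, -53/17) → (-33/34, -138/17); (-19/17, 8/17) → (-53/17, -77/17); (309/34, 11/17) → (241/34, -74/17); (155/34, 13/17) → (87/34, -72/17)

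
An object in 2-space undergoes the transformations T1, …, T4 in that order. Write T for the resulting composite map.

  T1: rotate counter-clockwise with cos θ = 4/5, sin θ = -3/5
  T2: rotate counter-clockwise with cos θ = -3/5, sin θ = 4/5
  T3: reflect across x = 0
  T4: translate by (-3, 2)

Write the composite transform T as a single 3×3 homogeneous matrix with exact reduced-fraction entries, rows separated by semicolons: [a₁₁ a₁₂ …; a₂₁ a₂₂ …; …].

T1 = [4/5 3/5 0; -3/5 4/5 0; 0 0 1]
T2·T1 = [0 -1 0; 1 0 0; 0 0 1]
T3·…·T1 = [0 1 0; 1 0 0; 0 0 1]
T4·…·T1 = [0 1 -3; 1 0 2; 0 0 1]

T = [0 1 -3; 1 0 2; 0 0 1]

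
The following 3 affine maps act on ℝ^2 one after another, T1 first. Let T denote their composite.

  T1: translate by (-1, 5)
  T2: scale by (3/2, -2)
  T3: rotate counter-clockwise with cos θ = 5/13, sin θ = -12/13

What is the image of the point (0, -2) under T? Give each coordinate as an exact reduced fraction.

T(p) = (-159/26, -12/13)

T1 translate by (-1, 5): (0, -2) → (-1, 3)
T2 scale by (3/2, -2): (-1, 3) → (-3/2, -6)
T3 rotate counter-clockwise with cos θ = 5/13, sin θ = -12/13: (-3/2, -6) → (-159/26, -12/13)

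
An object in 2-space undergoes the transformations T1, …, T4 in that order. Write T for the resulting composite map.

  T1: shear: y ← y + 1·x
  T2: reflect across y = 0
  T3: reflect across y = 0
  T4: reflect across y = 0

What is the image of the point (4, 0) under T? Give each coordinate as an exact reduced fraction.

T(p) = (4, -4)

T1 shear: y ← y + 1·x: (4, 0) → (4, 4)
T2 reflect across y = 0: (4, 4) → (4, -4)
T3 reflect across y = 0: (4, -4) → (4, 4)
T4 reflect across y = 0: (4, 4) → (4, -4)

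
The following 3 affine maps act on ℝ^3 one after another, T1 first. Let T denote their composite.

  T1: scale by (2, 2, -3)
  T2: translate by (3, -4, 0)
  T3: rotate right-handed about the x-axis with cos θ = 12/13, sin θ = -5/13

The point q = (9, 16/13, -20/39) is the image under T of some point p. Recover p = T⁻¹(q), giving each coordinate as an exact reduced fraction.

T1 = [2 0 0 0; 0 2 0 0; 0 0 -3 0; 0 0 0 1]
T2·T1 = [2 0 0 3; 0 2 0 -4; 0 0 -3 0; 0 0 0 1]
T3·…·T1 = [2 0 0 3; 0 24/13 -15/13 -48/13; 0 -10/13 -36/13 20/13; 0 0 0 1]
det M = -12; M⁻¹ = [1/2 0 0 -3/2; 0 6/13 -5/26 2; 0 -5/39 -4/13 0; 0 0 0 1]
M⁻¹ · (9, 16/13, -20/39)ᵀ = (3, 8/3, 0)ᵀ

p = (3, 8/3, 0)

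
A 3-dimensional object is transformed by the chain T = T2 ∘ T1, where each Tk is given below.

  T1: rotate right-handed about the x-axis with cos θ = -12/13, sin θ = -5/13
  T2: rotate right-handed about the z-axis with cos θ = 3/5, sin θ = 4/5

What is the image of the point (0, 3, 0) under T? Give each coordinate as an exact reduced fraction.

T1 rotate right-handed about the x-axis with cos θ = -12/13, sin θ = -5/13: (0, 3, 0) → (0, -36/13, -15/13)
T2 rotate right-handed about the z-axis with cos θ = 3/5, sin θ = 4/5: (0, -36/13, -15/13) → (144/65, -108/65, -15/13)

T(p) = (144/65, -108/65, -15/13)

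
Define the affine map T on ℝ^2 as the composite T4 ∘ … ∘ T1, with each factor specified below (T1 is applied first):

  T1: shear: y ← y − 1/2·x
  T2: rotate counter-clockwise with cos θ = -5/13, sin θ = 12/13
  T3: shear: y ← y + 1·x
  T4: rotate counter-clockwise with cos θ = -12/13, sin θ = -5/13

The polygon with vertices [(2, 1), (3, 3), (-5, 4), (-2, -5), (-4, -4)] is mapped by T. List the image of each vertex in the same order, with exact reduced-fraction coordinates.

T1 shear: y ← y − 1/2·x: (2, 1) → (2, 0); (3, 3) → (3, 3/2); (-5, 4) → (-5, 13/2); (-2, -5) → (-2, -4); (-4, -4) → (-4, -2)
T2 rotate counter-clockwise with cos θ = -5/13, sin θ = 12/13: (2, 0) → (-10/13, 24/13); (3, 3/2) → (-33/13, 57/26); (-5, 13/2) → (-53/13, -185/26); (-2, -4) → (58/13, -4/13); (-4, -2) → (44/13, -38/13)
T3 shear: y ← y + 1·x: (-10/13, 24/13) → (-10/13, 14/13); (-33/13, 57/26) → (-33/13, -9/26); (-53/13, -185/26) → (-53/13, -291/26); (58/13, -4/13) → (58/13, 54/13); (44/13, -38/13) → (44/13, 6/13)
T4 rotate counter-clockwise with cos θ = -12/13, sin θ = -5/13: (-10/13, 14/13) → (190/169, -118/169); (-33/13, -9/26) → (747/338, 219/169); (-53/13, -291/26) → (-183/338, 2011/169); (58/13, 54/13) → (-426/169, -938/169); (44/13, 6/13) → (-498/169, -292/169)

image vertices: (190/169, -118/169), (747/338, 219/169), (-183/338, 2011/169), (-426/169, -938/169), (-498/169, -292/169)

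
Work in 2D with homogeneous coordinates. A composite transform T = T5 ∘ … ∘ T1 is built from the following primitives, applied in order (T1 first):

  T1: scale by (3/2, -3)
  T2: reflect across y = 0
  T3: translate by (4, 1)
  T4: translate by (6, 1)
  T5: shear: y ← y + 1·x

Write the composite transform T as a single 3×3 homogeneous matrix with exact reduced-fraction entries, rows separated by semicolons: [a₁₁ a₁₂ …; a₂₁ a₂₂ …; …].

T1 = [3/2 0 0; 0 -3 0; 0 0 1]
T2·T1 = [3/2 0 0; 0 3 0; 0 0 1]
T3·…·T1 = [3/2 0 4; 0 3 1; 0 0 1]
T4·…·T1 = [3/2 0 10; 0 3 2; 0 0 1]
T5·…·T1 = [3/2 0 10; 3/2 3 12; 0 0 1]

T = [3/2 0 10; 3/2 3 12; 0 0 1]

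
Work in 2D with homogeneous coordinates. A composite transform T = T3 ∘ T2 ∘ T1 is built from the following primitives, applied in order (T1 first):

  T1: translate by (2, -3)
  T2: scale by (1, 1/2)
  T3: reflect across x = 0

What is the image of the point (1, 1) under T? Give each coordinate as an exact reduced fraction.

T1 translate by (2, -3): (1, 1) → (3, -2)
T2 scale by (1, 1/2): (3, -2) → (3, -1)
T3 reflect across x = 0: (3, -1) → (-3, -1)

T(p) = (-3, -1)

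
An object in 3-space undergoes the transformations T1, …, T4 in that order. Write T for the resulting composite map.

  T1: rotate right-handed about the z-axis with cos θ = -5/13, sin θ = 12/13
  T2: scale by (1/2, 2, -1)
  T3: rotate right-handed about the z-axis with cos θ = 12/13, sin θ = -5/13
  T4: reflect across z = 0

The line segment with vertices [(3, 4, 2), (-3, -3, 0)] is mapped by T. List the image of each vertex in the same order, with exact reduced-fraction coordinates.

T1 rotate right-handed about the z-axis with cos θ = -5/13, sin θ = 12/13: (3, 4, 2) → (-63/13, 16/13, 2); (-3, -3, 0) → (51/13, -21/13, 0)
T2 scale by (1/2, 2, -1): (-63/13, 16/13, 2) → (-63/26, 32/13, -2); (51/13, -21/13, 0) → (51/26, -42/13, 0)
T3 rotate right-handed about the z-axis with cos θ = 12/13, sin θ = -5/13: (-63/26, 32/13, -2) → (-218/169, 1083/338, -2); (51/26, -42/13, 0) → (96/169, -1263/338, 0)
T4 reflect across z = 0: (-218/169, 1083/338, -2) → (-218/169, 1083/338, 2); (96/169, -1263/338, 0) → (96/169, -1263/338, 0)

image vertices: (-218/169, 1083/338, 2), (96/169, -1263/338, 0)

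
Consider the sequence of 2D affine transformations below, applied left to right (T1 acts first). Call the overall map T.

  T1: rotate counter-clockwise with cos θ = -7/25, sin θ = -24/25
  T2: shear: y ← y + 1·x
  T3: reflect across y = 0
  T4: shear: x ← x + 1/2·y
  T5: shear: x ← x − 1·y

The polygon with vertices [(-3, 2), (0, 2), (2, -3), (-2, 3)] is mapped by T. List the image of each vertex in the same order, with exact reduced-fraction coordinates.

T1 rotate counter-clockwise with cos θ = -7/25, sin θ = -24/25: (-3, 2) → (69/25, 58/25); (0, 2) → (48/25, -14/25); (2, -3) → (-86/25, -27/25); (-2, 3) → (86/25, 27/25)
T2 shear: y ← y + 1·x: (69/25, 58/25) → (69/25, 127/25); (48/25, -14/25) → (48/25, 34/25); (-86/25, -27/25) → (-86/25, -113/25); (86/25, 27/25) → (86/25, 113/25)
T3 reflect across y = 0: (69/25, 127/25) → (69/25, -127/25); (48/25, 34/25) → (48/25, -34/25); (-86/25, -113/25) → (-86/25, 113/25); (86/25, 113/25) → (86/25, -113/25)
T4 shear: x ← x + 1/2·y: (69/25, -127/25) → (11/50, -127/25); (48/25, -34/25) → (31/25, -34/25); (-86/25, 113/25) → (-59/50, 113/25); (86/25, -113/25) → (59/50, -113/25)
T5 shear: x ← x − 1·y: (11/50, -127/25) → (53/10, -127/25); (31/25, -34/25) → (13/5, -34/25); (-59/50, 113/25) → (-57/10, 113/25); (59/50, -113/25) → (57/10, -113/25)

image vertices: (53/10, -127/25), (13/5, -34/25), (-57/10, 113/25), (57/10, -113/25)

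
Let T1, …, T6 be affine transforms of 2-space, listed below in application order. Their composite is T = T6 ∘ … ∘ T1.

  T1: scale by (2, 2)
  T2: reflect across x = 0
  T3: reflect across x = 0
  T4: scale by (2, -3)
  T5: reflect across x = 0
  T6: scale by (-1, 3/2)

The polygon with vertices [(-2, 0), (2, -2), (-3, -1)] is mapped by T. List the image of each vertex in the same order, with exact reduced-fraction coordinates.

image vertices: (-8, 0), (8, 18), (-12, 9)

T1 scale by (2, 2): (-2, 0) → (-4, 0); (2, -2) → (4, -4); (-3, -1) → (-6, -2)
T2 reflect across x = 0: (-4, 0) → (4, 0); (4, -4) → (-4, -4); (-6, -2) → (6, -2)
T3 reflect across x = 0: (4, 0) → (-4, 0); (-4, -4) → (4, -4); (6, -2) → (-6, -2)
T4 scale by (2, -3): (-4, 0) → (-8, 0); (4, -4) → (8, 12); (-6, -2) → (-12, 6)
T5 reflect across x = 0: (-8, 0) → (8, 0); (8, 12) → (-8, 12); (-12, 6) → (12, 6)
T6 scale by (-1, 3/2): (8, 0) → (-8, 0); (-8, 12) → (8, 18); (12, 6) → (-12, 9)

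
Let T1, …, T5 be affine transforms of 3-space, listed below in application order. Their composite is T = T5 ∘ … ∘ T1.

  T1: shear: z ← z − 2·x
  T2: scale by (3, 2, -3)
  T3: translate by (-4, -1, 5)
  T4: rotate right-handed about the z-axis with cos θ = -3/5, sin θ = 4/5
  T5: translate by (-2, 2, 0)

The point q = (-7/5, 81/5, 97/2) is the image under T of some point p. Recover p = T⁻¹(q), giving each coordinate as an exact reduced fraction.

p = (5, -4, -9/2)

T1 = [1 0 0 0; 0 1 0 0; -2 0 1 0; 0 0 0 1]
T2·T1 = [3 0 0 0; 0 2 0 0; 6 0 -3 0; 0 0 0 1]
T3·…·T1 = [3 0 0 -4; 0 2 0 -1; 6 0 -3 5; 0 0 0 1]
T4·…·T1 = [-9/5 -8/5 0 16/5; 12/5 -6/5 0 -13/5; 6 0 -3 5; 0 0 0 1]
T5·…·T1 = [-9/5 -8/5 0 6/5; 12/5 -6/5 0 -3/5; 6 0 -3 5; 0 0 0 1]
det M = -18; M⁻¹ = [-1/5 4/15 0 2/5; -2/5 -3/10 0 3/10; -2/5 8/15 -1/3 37/15; 0 0 0 1]
M⁻¹ · (-7/5, 81/5, 97/2)ᵀ = (5, -4, -9/2)ᵀ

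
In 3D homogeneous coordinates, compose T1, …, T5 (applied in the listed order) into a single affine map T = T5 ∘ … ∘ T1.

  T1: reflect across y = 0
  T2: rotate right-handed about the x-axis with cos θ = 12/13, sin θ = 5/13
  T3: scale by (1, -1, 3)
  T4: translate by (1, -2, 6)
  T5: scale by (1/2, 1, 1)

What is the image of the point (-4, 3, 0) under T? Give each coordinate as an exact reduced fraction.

T(p) = (-3/2, 10/13, 33/13)

T1 reflect across y = 0: (-4, 3, 0) → (-4, -3, 0)
T2 rotate right-handed about the x-axis with cos θ = 12/13, sin θ = 5/13: (-4, -3, 0) → (-4, -36/13, -15/13)
T3 scale by (1, -1, 3): (-4, -36/13, -15/13) → (-4, 36/13, -45/13)
T4 translate by (1, -2, 6): (-4, 36/13, -45/13) → (-3, 10/13, 33/13)
T5 scale by (1/2, 1, 1): (-3, 10/13, 33/13) → (-3/2, 10/13, 33/13)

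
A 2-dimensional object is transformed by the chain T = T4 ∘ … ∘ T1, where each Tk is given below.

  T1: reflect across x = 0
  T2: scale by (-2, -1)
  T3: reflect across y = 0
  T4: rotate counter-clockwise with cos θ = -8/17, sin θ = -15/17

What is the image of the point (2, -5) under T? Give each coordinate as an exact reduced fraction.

T(p) = (-107/17, -20/17)

T1 reflect across x = 0: (2, -5) → (-2, -5)
T2 scale by (-2, -1): (-2, -5) → (4, 5)
T3 reflect across y = 0: (4, 5) → (4, -5)
T4 rotate counter-clockwise with cos θ = -8/17, sin θ = -15/17: (4, -5) → (-107/17, -20/17)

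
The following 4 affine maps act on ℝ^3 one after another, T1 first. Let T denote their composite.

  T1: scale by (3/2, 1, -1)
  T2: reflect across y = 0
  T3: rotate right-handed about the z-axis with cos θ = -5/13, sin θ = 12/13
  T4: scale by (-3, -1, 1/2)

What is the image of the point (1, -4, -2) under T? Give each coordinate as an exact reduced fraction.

T1 scale by (3/2, 1, -1): (1, -4, -2) → (3/2, -4, 2)
T2 reflect across y = 0: (3/2, -4, 2) → (3/2, 4, 2)
T3 rotate right-handed about the z-axis with cos θ = -5/13, sin θ = 12/13: (3/2, 4, 2) → (-111/26, -2/13, 2)
T4 scale by (-3, -1, 1/2): (-111/26, -2/13, 2) → (333/26, 2/13, 1)

T(p) = (333/26, 2/13, 1)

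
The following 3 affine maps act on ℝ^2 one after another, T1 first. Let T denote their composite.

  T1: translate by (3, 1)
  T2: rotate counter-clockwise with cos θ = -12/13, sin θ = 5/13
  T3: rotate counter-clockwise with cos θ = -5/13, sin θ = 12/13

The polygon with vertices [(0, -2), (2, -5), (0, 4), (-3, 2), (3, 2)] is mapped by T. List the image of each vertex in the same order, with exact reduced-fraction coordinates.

T1 translate by (3, 1): (0, -2) → (3, -1); (2, -5) → (5, -4); (0, 4) → (3, 5); (-3, 2) → (0, 3); (3, 2) → (6, 3)
T2 rotate counter-clockwise with cos θ = -12/13, sin θ = 5/13: (3, -1) → (-31/13, 27/13); (5, -4) → (-40/13, 73/13); (3, 5) → (-61/13, -45/13); (0, 3) → (-15/13, -36/13); (6, 3) → (-87/13, -6/13)
T3 rotate counter-clockwise with cos θ = -5/13, sin θ = 12/13: (-31/13, 27/13) → (-1, -3); (-40/13, 73/13) → (-4, -5); (-61/13, -45/13) → (5, -3); (-15/13, -36/13) → (3, 0); (-87/13, -6/13) → (3, -6)

image vertices: (-1, -3), (-4, -5), (5, -3), (3, 0), (3, -6)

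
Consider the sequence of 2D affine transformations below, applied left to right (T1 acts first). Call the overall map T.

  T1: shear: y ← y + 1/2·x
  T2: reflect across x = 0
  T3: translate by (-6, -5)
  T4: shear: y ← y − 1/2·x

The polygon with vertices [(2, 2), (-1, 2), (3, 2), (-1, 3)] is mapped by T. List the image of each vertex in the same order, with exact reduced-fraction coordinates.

image vertices: (-8, 2), (-5, -1), (-9, 3), (-5, 0)

T1 shear: y ← y + 1/2·x: (2, 2) → (2, 3); (-1, 2) → (-1, 3/2); (3, 2) → (3, 7/2); (-1, 3) → (-1, 5/2)
T2 reflect across x = 0: (2, 3) → (-2, 3); (-1, 3/2) → (1, 3/2); (3, 7/2) → (-3, 7/2); (-1, 5/2) → (1, 5/2)
T3 translate by (-6, -5): (-2, 3) → (-8, -2); (1, 3/2) → (-5, -7/2); (-3, 7/2) → (-9, -3/2); (1, 5/2) → (-5, -5/2)
T4 shear: y ← y − 1/2·x: (-8, -2) → (-8, 2); (-5, -7/2) → (-5, -1); (-9, -3/2) → (-9, 3); (-5, -5/2) → (-5, 0)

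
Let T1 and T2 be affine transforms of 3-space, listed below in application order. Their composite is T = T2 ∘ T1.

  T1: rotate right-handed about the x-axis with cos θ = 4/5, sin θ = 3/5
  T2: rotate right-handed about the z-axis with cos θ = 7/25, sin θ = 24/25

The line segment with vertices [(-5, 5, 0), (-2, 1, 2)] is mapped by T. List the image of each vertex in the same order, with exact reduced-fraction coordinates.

image vertices: (-131/25, -92/25, 3), (-22/125, -254/125, 11/5)

T1 rotate right-handed about the x-axis with cos θ = 4/5, sin θ = 3/5: (-5, 5, 0) → (-5, 4, 3); (-2, 1, 2) → (-2, -2/5, 11/5)
T2 rotate right-handed about the z-axis with cos θ = 7/25, sin θ = 24/25: (-5, 4, 3) → (-131/25, -92/25, 3); (-2, -2/5, 11/5) → (-22/125, -254/125, 11/5)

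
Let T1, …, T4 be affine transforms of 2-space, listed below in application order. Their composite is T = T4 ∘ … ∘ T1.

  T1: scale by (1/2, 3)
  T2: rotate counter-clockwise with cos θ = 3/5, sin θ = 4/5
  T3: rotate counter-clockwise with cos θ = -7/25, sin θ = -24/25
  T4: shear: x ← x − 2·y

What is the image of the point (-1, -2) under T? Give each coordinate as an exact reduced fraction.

T1 scale by (1/2, 3): (-1, -2) → (-1/2, -6)
T2 rotate counter-clockwise with cos θ = 3/5, sin θ = 4/5: (-1/2, -6) → (9/2, -4)
T3 rotate counter-clockwise with cos θ = -7/25, sin θ = -24/25: (9/2, -4) → (-51/10, -16/5)
T4 shear: x ← x − 2·y: (-51/10, -16/5) → (13/10, -16/5)

T(p) = (13/10, -16/5)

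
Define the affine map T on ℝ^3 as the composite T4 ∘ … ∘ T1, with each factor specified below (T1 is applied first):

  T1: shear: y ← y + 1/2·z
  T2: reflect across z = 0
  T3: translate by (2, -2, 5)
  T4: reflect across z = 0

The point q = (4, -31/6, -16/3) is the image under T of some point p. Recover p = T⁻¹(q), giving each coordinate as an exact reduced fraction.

T1 = [1 0 0 0; 0 1 1/2 0; 0 0 1 0; 0 0 0 1]
T2·T1 = [1 0 0 0; 0 1 1/2 0; 0 0 -1 0; 0 0 0 1]
T3·…·T1 = [1 0 0 2; 0 1 1/2 -2; 0 0 -1 5; 0 0 0 1]
T4·…·T1 = [1 0 0 2; 0 1 1/2 -2; 0 0 1 -5; 0 0 0 1]
det M = 1; M⁻¹ = [1 0 0 -2; 0 1 -1/2 -1/2; 0 0 1 5; 0 0 0 1]
M⁻¹ · (4, -31/6, -16/3)ᵀ = (2, -3, -1/3)ᵀ

p = (2, -3, -1/3)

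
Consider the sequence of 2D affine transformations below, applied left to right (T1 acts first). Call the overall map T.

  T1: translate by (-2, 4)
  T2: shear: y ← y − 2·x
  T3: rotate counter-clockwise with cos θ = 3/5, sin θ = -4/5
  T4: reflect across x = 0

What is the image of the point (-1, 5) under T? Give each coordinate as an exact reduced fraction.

T1 translate by (-2, 4): (-1, 5) → (-3, 9)
T2 shear: y ← y − 2·x: (-3, 9) → (-3, 15)
T3 rotate counter-clockwise with cos θ = 3/5, sin θ = -4/5: (-3, 15) → (51/5, 57/5)
T4 reflect across x = 0: (51/5, 57/5) → (-51/5, 57/5)

T(p) = (-51/5, 57/5)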